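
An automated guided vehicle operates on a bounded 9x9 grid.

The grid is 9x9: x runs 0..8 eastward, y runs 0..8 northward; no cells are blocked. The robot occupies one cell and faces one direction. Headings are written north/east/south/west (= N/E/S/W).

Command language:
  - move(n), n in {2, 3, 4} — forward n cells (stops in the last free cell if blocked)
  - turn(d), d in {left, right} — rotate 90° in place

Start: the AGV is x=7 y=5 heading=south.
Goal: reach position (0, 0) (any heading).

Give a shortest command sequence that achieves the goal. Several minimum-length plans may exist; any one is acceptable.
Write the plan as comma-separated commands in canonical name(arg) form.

initial: x=7 y=5 heading=south
1. move(3) → x=7 y=2 heading=south
2. move(3) → x=7 y=0 heading=south
3. turn(right) → x=7 y=0 heading=west
4. move(3) → x=4 y=0 heading=west
5. move(4) → x=0 y=0 heading=west
nothing shorter than 5 reaches the goal.

move(3), move(3), turn(right), move(3), move(4)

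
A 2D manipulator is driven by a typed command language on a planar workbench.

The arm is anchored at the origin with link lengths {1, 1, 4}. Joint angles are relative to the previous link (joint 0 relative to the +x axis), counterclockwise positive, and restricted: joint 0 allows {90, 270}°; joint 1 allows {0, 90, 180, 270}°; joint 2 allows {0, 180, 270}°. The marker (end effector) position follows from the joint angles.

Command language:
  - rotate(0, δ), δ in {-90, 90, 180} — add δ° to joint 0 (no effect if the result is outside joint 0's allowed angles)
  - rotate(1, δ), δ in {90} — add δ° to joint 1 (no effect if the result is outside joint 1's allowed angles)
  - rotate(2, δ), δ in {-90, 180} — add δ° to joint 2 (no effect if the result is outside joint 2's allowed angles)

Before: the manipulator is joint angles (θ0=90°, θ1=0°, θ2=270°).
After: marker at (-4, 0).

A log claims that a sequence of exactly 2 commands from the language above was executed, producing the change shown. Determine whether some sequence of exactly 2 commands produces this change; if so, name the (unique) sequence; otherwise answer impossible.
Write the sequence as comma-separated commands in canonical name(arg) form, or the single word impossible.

from: joint angles (θ0=90°, θ1=0°, θ2=270°)
step 1 (rotate(1, 90)): joint angles (θ0=90°, θ1=90°, θ2=270°)
step 2 (rotate(1, 90)): joint angles (θ0=90°, θ1=180°, θ2=270°)
all 36 alternatives checked — unique.

rotate(1, 90), rotate(1, 90)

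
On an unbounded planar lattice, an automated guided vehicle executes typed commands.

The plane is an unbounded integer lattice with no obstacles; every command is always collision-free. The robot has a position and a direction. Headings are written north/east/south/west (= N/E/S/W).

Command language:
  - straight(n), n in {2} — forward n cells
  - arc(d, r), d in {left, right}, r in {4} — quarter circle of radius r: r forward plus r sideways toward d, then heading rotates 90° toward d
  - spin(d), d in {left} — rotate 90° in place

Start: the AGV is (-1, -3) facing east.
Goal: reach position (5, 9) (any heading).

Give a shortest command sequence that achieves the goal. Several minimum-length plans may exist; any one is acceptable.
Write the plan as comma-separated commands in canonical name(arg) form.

begin: (-1, -3) facing east
1. straight(2) → (1, -3) facing east
2. spin(left) → (1, -3) facing north
3. arc(right, 4) → (5, 1) facing east
4. arc(left, 4) → (9, 5) facing north
5. arc(left, 4) → (5, 9) facing west
no 4-step plan works, so 5 is optimal.

straight(2), spin(left), arc(right, 4), arc(left, 4), arc(left, 4)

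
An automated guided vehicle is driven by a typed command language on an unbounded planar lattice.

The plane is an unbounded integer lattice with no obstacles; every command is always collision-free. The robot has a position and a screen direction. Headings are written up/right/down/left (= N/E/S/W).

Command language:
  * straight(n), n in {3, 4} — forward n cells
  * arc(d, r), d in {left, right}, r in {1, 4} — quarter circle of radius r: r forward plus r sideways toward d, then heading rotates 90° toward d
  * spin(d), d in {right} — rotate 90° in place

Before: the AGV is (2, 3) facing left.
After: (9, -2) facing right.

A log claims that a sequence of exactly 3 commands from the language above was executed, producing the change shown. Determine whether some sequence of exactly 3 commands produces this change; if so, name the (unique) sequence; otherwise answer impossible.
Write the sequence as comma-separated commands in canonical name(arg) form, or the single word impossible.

arc(left, 1), arc(left, 4), straight(4)

key: running straight(4) before arc(left, 1) would end elsewhere — order is forced
t0: (2, 3) facing left
step 1 (arc(left, 1)): (1, 2) facing down
step 2 (arc(left, 4)): (5, -2) facing right
step 3 (straight(4)): (9, -2) facing right
all 343 alternatives checked — unique.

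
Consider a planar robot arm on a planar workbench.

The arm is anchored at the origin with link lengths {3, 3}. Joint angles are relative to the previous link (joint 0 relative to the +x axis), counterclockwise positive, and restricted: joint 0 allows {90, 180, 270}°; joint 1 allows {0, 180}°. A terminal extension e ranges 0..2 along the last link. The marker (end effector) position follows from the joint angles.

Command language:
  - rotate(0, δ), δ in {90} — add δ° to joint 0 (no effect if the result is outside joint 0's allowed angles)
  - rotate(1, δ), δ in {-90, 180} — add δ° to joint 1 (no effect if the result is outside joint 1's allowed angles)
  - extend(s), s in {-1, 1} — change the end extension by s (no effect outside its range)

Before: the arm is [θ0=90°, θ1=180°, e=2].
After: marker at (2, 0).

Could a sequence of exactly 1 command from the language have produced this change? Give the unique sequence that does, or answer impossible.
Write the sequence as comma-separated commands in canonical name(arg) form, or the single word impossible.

rotate(0, 90)

begin: [θ0=90°, θ1=180°, e=2]
1. rotate(0, 90) → [θ0=180°, θ1=180°, e=2]
all 5 alternatives checked — unique.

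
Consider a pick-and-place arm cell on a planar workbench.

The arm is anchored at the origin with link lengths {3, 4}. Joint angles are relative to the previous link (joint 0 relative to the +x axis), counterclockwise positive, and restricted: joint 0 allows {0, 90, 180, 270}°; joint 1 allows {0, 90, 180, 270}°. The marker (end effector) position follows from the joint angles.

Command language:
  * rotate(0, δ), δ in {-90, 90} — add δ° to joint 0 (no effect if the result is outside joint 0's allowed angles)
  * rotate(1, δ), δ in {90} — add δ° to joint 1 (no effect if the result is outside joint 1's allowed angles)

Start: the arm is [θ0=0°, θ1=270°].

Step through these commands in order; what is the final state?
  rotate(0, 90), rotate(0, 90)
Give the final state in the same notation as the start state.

[θ0=180°, θ1=270°]

initial: [θ0=0°, θ1=270°]
step 1 (rotate(0, 90)): [θ0=90°, θ1=270°]
step 2 (rotate(0, 90)): [θ0=180°, θ1=270°]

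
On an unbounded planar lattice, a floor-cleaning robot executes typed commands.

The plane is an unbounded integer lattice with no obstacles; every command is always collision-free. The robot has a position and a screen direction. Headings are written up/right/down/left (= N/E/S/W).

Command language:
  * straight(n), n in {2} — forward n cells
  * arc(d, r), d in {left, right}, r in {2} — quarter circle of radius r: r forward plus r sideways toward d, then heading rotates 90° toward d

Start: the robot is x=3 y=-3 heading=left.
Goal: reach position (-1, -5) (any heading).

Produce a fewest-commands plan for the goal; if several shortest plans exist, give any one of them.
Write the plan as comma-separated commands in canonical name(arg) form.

from: x=3 y=-3 heading=left
1. straight(2) → x=1 y=-3 heading=left
2. arc(left, 2) → x=-1 y=-5 heading=down
nothing shorter than 2 reaches the goal.

straight(2), arc(left, 2)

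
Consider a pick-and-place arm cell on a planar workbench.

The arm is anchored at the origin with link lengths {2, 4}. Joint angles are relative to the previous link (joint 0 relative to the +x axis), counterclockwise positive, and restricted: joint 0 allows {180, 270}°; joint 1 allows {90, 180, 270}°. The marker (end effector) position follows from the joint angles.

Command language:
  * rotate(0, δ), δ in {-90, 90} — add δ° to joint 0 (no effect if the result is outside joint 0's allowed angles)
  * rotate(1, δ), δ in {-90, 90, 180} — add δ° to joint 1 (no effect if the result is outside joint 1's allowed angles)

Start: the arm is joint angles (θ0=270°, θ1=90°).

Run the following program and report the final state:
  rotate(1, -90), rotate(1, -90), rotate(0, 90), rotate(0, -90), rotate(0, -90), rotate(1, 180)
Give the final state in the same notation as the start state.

t0: joint angles (θ0=270°, θ1=90°)
1. rotate(1, -90) → joint angles (θ0=270°, θ1=90°)
2. rotate(1, -90) → joint angles (θ0=270°, θ1=90°)
3. rotate(0, 90) → joint angles (θ0=270°, θ1=90°)
4. rotate(0, -90) → joint angles (θ0=180°, θ1=90°)
5. rotate(0, -90) → joint angles (θ0=180°, θ1=90°)
6. rotate(1, 180) → joint angles (θ0=180°, θ1=270°)

joint angles (θ0=180°, θ1=270°)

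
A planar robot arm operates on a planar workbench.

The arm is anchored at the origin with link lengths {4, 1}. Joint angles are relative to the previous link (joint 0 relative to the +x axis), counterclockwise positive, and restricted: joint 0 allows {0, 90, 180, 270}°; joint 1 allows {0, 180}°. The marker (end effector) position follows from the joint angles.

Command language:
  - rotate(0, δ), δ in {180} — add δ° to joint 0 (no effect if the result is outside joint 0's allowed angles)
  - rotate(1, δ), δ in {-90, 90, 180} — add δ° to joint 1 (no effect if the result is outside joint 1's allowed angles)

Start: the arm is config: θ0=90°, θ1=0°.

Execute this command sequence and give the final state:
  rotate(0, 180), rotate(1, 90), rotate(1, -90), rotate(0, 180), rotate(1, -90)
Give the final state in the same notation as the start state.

start: config: θ0=90°, θ1=0°
t=1 rotate(0, 180) ⇒ config: θ0=270°, θ1=0°
t=2 rotate(1, 90) ⇒ config: θ0=270°, θ1=0°
t=3 rotate(1, -90) ⇒ config: θ0=270°, θ1=0°
t=4 rotate(0, 180) ⇒ config: θ0=90°, θ1=0°
t=5 rotate(1, -90) ⇒ config: θ0=90°, θ1=0°

config: θ0=90°, θ1=0°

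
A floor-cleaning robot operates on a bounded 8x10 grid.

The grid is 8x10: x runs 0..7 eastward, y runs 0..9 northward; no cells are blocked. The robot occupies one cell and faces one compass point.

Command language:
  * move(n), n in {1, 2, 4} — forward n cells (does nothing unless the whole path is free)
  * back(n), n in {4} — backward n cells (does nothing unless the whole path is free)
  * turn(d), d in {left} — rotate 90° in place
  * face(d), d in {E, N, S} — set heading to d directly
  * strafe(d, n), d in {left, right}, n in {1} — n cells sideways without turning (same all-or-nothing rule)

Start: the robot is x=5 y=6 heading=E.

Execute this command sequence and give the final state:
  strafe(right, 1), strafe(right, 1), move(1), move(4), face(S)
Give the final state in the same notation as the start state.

x=6 y=4 heading=S

initial: x=5 y=6 heading=E
step 1 (strafe(right, 1)): x=5 y=5 heading=E
step 2 (strafe(right, 1)): x=5 y=4 heading=E
step 3 (move(1)): x=6 y=4 heading=E
step 4 (move(4)): x=6 y=4 heading=E
step 5 (face(S)): x=6 y=4 heading=S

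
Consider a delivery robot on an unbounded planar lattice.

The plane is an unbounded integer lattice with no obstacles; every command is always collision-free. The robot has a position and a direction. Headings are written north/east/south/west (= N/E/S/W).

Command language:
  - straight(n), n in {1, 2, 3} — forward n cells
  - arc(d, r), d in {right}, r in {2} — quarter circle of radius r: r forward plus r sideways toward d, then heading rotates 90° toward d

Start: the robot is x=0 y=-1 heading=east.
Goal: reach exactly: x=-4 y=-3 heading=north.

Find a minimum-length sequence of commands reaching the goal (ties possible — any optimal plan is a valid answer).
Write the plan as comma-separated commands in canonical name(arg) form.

initial: x=0 y=-1 heading=east
1. arc(right, 2) → x=2 y=-3 heading=south
2. arc(right, 2) → x=0 y=-5 heading=west
3. straight(2) → x=-2 y=-5 heading=west
4. arc(right, 2) → x=-4 y=-3 heading=north
nothing shorter than 4 reaches the goal.

arc(right, 2), arc(right, 2), straight(2), arc(right, 2)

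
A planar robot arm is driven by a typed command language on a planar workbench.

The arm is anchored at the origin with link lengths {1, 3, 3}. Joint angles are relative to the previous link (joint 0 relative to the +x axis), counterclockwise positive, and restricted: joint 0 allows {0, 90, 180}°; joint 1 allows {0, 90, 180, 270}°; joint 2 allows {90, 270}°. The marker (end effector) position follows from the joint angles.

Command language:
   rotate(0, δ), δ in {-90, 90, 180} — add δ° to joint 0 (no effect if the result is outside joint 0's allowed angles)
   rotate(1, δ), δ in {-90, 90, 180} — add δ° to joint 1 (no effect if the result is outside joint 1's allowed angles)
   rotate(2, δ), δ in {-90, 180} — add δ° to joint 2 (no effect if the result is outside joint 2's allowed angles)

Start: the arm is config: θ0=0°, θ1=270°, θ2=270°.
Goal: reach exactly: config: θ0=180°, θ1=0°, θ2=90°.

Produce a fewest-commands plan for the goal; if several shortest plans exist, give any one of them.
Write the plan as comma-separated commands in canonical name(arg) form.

rotate(2, 180), rotate(0, 180), rotate(1, 90)

begin: config: θ0=0°, θ1=270°, θ2=270°
step 1 (rotate(2, 180)): config: θ0=0°, θ1=270°, θ2=90°
step 2 (rotate(0, 180)): config: θ0=180°, θ1=270°, θ2=90°
step 3 (rotate(1, 90)): config: θ0=180°, θ1=0°, θ2=90°
shorter routes all fall short; 3 is best.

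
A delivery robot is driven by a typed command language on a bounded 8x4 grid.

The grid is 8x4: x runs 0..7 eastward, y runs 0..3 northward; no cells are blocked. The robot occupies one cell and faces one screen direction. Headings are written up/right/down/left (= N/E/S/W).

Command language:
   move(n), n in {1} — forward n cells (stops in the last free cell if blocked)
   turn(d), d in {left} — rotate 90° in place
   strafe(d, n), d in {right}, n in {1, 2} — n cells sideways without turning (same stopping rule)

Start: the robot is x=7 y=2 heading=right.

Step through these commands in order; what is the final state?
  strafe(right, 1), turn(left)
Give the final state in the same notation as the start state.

from: x=7 y=2 heading=right
t=1 strafe(right, 1) ⇒ x=7 y=1 heading=right
t=2 turn(left) ⇒ x=7 y=1 heading=up

x=7 y=1 heading=up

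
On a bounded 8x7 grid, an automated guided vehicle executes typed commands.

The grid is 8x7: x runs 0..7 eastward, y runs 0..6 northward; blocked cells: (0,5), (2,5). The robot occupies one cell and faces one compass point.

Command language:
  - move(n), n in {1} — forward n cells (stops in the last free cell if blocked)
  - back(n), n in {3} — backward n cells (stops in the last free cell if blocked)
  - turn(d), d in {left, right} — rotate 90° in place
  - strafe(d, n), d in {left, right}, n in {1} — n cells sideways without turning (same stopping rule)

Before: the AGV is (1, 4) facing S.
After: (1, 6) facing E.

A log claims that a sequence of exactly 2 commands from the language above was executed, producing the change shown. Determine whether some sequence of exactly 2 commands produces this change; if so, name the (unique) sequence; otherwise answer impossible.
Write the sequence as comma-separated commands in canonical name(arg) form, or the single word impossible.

key: back(3) runs into the grid edge before its full distance
initial: (1, 4) facing S
[1] after back(3): (1, 6) facing S
[2] after turn(left): (1, 6) facing E
all 36 alternatives checked — unique.

back(3), turn(left)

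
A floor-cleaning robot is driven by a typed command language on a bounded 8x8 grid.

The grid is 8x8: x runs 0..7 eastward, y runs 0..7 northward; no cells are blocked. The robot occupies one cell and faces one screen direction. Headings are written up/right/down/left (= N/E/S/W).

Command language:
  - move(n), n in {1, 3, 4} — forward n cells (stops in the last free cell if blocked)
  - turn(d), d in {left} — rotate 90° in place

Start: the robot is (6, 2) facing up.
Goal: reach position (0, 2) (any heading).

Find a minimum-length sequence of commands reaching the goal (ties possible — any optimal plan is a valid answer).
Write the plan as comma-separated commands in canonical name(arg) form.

t0: (6, 2) facing up
1. turn(left) → (6, 2) facing left
2. move(4) → (2, 2) facing left
3. move(4) → (0, 2) facing left
shorter routes all fall short; 3 is best.

turn(left), move(4), move(4)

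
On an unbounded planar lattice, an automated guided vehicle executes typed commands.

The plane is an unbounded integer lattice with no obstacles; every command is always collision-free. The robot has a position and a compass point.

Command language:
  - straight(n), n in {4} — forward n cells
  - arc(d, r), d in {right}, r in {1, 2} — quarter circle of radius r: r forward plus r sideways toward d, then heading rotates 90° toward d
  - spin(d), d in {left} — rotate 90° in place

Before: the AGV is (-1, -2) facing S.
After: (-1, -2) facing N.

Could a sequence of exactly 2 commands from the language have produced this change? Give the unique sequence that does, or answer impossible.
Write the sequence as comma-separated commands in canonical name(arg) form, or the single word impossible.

key: (-1,-2) unmoved — no command in the sequence translates
start: (-1, -2) facing S
1. spin(left) → (-1, -2) facing E
2. spin(left) → (-1, -2) facing N
all 16 alternatives checked — unique.

spin(left), spin(left)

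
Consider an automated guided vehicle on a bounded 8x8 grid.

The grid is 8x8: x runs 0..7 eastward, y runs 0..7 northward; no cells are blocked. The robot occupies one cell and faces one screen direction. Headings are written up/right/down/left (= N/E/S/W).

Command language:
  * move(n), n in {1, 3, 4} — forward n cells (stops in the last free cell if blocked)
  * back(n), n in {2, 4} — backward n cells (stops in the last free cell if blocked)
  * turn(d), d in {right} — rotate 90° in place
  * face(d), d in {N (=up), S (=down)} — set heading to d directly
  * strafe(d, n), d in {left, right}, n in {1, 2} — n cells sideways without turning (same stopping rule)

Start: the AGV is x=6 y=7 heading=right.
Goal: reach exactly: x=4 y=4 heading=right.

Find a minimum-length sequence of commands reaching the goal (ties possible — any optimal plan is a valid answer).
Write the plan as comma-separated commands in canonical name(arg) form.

start: x=6 y=7 heading=right
[1] after strafe(right, 2): x=6 y=5 heading=right
[2] after back(2): x=4 y=5 heading=right
[3] after strafe(right, 1): x=4 y=4 heading=right
shorter routes all fall short; 3 is best.

strafe(right, 2), back(2), strafe(right, 1)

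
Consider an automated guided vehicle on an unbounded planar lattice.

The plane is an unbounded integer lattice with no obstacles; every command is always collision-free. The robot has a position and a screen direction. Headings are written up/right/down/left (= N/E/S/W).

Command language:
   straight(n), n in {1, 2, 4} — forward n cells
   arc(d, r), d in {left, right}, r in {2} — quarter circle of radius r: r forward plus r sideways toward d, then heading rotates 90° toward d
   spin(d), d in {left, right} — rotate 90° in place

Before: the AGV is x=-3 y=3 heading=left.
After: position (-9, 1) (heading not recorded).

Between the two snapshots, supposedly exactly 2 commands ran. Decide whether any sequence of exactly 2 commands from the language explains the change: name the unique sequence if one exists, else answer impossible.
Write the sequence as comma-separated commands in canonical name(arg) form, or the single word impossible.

key: running arc(left, 2) before straight(4) would end elsewhere — order is forced
t0: x=-3 y=3 heading=left
t=1 straight(4) ⇒ x=-7 y=3 heading=left
t=2 arc(left, 2) ⇒ x=-9 y=1 heading=down
no rival 2-sequence matches.

straight(4), arc(left, 2)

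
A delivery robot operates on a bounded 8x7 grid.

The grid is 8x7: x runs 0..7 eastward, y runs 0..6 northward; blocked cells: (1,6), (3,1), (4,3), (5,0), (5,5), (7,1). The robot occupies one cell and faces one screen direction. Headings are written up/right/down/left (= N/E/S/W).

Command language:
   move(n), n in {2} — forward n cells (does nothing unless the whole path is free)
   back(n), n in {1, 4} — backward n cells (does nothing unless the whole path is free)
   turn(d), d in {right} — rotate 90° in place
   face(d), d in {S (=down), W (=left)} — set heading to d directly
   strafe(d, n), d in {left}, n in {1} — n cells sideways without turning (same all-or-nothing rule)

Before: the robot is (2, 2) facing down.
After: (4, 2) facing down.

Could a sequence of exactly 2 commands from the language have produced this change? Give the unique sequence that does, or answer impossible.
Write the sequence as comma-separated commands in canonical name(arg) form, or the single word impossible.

key: still facing S at the end — nothing in the sequence rotates
begin: (2, 2) facing down
[1] after strafe(left, 1): (3, 2) facing down
[2] after strafe(left, 1): (4, 2) facing down
no other 2-command option fits: unique.

strafe(left, 1), strafe(left, 1)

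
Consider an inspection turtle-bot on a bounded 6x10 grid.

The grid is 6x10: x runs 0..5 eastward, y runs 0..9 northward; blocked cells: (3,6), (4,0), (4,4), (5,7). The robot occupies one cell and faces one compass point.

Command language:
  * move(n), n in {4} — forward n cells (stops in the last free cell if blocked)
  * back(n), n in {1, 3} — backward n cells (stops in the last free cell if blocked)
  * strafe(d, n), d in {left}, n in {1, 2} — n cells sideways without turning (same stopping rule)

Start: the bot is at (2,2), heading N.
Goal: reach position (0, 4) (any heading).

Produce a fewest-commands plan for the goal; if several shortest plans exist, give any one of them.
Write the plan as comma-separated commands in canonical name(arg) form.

back(3), move(4), strafe(left, 2)

t0: at (2,2), heading N
1. back(3) → at (2,0), heading N
2. move(4) → at (2,4), heading N
3. strafe(left, 2) → at (0,4), heading N
no 2-step plan works, so 3 is optimal.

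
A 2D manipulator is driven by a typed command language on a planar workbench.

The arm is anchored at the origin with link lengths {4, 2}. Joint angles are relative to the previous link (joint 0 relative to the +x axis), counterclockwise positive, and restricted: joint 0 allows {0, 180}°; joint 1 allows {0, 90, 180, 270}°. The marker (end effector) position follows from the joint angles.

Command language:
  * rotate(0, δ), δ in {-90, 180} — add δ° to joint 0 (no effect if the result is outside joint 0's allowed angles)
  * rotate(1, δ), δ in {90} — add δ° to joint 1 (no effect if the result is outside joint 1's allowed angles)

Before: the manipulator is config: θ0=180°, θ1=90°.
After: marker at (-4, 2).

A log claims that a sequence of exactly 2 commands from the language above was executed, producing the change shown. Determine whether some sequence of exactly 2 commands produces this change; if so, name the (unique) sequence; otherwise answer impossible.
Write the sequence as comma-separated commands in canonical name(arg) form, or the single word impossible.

rotate(1, 90), rotate(1, 90)

begin: config: θ0=180°, θ1=90°
step 1 (rotate(1, 90)): config: θ0=180°, θ1=180°
step 2 (rotate(1, 90)): config: θ0=180°, θ1=270°
no other 2-command option fits: unique.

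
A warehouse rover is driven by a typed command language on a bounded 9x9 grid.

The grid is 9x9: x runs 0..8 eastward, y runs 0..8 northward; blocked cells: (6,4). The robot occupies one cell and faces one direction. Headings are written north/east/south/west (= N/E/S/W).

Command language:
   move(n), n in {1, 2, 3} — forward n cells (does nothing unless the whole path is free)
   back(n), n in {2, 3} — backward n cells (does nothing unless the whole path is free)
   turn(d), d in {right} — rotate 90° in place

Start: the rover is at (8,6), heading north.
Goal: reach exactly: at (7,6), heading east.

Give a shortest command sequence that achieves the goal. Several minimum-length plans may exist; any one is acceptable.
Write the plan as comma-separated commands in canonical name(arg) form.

turn(right), back(2), move(1)

initial: at (8,6), heading north
t=1 turn(right) ⇒ at (8,6), heading east
t=2 back(2) ⇒ at (6,6), heading east
t=3 move(1) ⇒ at (7,6), heading east
minimal: 3 command(s), checked below 3.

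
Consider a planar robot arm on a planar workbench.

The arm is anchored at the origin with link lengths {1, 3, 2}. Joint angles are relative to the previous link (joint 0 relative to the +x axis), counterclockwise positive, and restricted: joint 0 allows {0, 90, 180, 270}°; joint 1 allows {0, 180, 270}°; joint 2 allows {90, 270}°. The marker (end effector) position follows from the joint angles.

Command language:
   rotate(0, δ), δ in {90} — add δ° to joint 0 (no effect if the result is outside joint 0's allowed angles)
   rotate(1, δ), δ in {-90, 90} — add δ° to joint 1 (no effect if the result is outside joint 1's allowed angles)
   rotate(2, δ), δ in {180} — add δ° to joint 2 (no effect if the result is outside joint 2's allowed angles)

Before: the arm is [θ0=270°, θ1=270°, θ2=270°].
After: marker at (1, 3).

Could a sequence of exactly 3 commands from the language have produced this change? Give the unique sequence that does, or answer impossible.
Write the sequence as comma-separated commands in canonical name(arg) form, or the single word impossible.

rotate(0, 90), rotate(0, 90), rotate(0, 90)

from: [θ0=270°, θ1=270°, θ2=270°]
1. rotate(0, 90) → [θ0=0°, θ1=270°, θ2=270°]
2. rotate(0, 90) → [θ0=90°, θ1=270°, θ2=270°]
3. rotate(0, 90) → [θ0=180°, θ1=270°, θ2=270°]
all 64 alternatives checked — unique.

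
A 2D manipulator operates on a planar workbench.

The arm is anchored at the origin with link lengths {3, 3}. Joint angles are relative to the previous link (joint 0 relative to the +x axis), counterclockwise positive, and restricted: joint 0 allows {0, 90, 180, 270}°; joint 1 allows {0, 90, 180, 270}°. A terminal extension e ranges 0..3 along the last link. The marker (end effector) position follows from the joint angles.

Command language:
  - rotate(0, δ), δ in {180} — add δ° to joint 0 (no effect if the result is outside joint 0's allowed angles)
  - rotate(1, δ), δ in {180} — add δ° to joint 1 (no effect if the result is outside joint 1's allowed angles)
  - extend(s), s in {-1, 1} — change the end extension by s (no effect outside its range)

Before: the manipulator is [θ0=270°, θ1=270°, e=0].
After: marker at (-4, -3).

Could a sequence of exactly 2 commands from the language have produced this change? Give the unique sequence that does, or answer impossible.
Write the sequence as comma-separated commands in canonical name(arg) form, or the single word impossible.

key: order matters: swapping extend(-1) and extend(1) lands elsewhere
from: [θ0=270°, θ1=270°, e=0]
1. extend(-1) → [θ0=270°, θ1=270°, e=0]
2. extend(1) → [θ0=270°, θ1=270°, e=1]
no rival 2-sequence matches.

extend(-1), extend(1)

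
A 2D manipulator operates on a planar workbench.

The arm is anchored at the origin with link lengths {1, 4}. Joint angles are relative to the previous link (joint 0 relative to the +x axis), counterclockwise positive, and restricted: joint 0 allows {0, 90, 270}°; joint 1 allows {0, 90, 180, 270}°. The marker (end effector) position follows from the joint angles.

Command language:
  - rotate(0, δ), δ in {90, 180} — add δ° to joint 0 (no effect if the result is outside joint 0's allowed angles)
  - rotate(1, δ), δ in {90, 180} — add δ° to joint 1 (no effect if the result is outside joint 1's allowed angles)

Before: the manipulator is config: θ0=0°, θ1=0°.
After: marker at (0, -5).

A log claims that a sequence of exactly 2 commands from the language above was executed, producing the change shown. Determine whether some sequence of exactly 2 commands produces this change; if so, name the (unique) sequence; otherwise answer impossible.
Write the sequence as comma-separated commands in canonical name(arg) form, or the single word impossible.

key: running rotate(0, 180) before rotate(0, 90) would end elsewhere — order is forced
start: config: θ0=0°, θ1=0°
t=1 rotate(0, 90) ⇒ config: θ0=90°, θ1=0°
t=2 rotate(0, 180) ⇒ config: θ0=270°, θ1=0°
all 16 alternatives checked — unique.

rotate(0, 90), rotate(0, 180)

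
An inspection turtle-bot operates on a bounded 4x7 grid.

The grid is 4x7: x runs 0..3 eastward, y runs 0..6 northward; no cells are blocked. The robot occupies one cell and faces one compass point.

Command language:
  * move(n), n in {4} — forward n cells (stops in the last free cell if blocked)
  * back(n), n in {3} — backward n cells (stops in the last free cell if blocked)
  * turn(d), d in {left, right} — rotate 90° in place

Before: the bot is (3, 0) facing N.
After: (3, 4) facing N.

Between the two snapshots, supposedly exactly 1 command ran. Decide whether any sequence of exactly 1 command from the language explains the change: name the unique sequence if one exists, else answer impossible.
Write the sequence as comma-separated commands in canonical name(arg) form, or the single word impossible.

key: still facing N — the one step turns nothing
from: (3, 0) facing N
step 1 (move(4)): (3, 4) facing N
all 4 alternatives checked — unique.

move(4)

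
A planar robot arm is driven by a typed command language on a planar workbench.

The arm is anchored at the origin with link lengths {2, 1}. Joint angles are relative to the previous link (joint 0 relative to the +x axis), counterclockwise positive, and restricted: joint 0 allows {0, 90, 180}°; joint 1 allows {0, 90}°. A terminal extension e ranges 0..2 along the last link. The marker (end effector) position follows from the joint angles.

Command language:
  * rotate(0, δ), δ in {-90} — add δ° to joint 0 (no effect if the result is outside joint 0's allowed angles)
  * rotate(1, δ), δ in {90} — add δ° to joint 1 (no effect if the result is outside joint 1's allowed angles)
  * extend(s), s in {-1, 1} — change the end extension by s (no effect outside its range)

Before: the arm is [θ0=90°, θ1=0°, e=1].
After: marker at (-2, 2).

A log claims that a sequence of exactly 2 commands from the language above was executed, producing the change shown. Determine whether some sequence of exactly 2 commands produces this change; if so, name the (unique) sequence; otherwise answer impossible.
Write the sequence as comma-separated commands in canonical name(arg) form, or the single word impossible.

start: [θ0=90°, θ1=0°, e=1]
[1] after rotate(1, 90): [θ0=90°, θ1=90°, e=1]
[2] after rotate(1, 90): [θ0=90°, θ1=90°, e=1]
no rival 2-sequence matches.

rotate(1, 90), rotate(1, 90)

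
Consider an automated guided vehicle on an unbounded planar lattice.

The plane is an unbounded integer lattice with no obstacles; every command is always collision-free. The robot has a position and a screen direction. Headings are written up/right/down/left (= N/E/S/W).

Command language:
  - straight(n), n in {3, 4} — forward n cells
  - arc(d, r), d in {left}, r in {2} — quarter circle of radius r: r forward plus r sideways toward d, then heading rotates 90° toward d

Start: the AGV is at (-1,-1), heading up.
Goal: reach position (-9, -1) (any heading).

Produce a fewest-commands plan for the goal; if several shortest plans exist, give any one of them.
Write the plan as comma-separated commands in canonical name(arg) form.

arc(left, 2), straight(4), arc(left, 2)

from: at (-1,-1), heading up
[1] after arc(left, 2): at (-3,1), heading left
[2] after straight(4): at (-7,1), heading left
[3] after arc(left, 2): at (-9,-1), heading down
nothing shorter than 3 reaches the goal.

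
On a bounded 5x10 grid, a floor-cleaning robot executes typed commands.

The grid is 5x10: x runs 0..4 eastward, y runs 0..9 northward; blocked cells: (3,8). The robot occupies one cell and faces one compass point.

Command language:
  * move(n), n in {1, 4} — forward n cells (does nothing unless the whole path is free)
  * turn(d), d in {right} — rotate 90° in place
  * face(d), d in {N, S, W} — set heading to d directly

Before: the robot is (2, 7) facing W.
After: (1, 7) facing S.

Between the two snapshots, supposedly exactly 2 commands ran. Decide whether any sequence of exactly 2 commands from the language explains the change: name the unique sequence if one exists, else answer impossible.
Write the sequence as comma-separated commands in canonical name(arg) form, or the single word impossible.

key: position moved to (1,7) AND the heading swung to S — translation plus rotation needed
initial: (2, 7) facing W
1. move(1) → (1, 7) facing W
2. face(S) → (1, 7) facing S
no rival 2-sequence matches.

move(1), face(S)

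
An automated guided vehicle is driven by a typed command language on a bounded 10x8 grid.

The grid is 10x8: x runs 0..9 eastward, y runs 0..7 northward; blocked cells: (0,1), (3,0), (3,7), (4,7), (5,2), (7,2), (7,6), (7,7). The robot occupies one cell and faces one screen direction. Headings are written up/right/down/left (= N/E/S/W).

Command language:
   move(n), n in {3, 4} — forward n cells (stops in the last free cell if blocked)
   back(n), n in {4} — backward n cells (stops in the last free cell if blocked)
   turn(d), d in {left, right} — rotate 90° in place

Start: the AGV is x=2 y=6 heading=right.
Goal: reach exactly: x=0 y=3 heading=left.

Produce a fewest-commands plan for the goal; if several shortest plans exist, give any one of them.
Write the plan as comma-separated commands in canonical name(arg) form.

back(4), turn(right), move(3), turn(right)

t0: x=2 y=6 heading=right
t=1 back(4) ⇒ x=0 y=6 heading=right
t=2 turn(right) ⇒ x=0 y=6 heading=down
t=3 move(3) ⇒ x=0 y=3 heading=down
t=4 turn(right) ⇒ x=0 y=3 heading=left
shorter routes all fall short; 4 is best.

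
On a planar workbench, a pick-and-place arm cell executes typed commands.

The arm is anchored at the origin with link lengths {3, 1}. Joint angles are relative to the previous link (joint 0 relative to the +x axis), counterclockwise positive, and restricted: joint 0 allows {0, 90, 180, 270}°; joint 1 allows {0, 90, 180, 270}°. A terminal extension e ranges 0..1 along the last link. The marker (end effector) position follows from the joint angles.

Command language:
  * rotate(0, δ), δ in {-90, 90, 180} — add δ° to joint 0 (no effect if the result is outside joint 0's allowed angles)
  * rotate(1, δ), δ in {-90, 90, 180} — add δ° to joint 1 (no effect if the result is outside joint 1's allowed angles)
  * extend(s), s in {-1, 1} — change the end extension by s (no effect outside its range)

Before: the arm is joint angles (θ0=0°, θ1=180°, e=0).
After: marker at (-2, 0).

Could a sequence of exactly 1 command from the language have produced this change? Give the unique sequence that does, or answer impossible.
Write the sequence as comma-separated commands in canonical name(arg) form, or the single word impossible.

start: joint angles (θ0=0°, θ1=180°, e=0)
1. rotate(0, 180) → joint angles (θ0=180°, θ1=180°, e=0)
no other 1-command option fits: unique.

rotate(0, 180)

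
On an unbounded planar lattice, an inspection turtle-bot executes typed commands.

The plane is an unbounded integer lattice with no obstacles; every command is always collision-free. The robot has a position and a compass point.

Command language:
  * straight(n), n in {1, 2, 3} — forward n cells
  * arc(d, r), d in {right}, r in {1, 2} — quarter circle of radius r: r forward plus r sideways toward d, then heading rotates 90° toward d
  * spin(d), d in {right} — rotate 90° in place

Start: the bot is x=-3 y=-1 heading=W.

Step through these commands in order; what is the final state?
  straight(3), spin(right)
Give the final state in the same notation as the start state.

initial: x=-3 y=-1 heading=W
1. straight(3) → x=-6 y=-1 heading=W
2. spin(right) → x=-6 y=-1 heading=N

x=-6 y=-1 heading=N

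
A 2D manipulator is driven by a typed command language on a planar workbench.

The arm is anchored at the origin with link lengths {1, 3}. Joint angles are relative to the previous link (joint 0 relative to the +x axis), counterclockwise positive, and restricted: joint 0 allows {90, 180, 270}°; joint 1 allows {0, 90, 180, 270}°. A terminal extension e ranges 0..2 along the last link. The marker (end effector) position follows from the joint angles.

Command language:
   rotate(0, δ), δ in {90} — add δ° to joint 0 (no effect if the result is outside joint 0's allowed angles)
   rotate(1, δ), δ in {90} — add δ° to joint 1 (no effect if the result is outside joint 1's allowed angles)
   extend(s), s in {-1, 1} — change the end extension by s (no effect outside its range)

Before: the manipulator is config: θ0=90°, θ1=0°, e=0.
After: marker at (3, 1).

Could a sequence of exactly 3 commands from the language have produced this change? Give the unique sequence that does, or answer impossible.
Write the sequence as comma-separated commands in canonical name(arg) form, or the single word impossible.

rotate(1, 90), rotate(1, 90), rotate(1, 90)

t0: config: θ0=90°, θ1=0°, e=0
1. rotate(1, 90) → config: θ0=90°, θ1=90°, e=0
2. rotate(1, 90) → config: θ0=90°, θ1=180°, e=0
3. rotate(1, 90) → config: θ0=90°, θ1=270°, e=0
no rival 3-sequence matches.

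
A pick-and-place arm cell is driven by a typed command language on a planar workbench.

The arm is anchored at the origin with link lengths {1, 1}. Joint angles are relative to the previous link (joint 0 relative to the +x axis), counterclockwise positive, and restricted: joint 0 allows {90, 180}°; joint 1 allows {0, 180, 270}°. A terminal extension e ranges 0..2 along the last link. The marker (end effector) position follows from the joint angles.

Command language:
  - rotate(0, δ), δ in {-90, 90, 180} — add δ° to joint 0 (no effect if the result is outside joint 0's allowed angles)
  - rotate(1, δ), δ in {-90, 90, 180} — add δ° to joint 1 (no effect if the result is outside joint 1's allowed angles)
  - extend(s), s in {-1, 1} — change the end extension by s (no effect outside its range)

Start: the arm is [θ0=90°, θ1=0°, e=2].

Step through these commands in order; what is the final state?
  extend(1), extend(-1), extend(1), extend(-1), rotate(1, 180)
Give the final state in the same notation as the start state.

[θ0=90°, θ1=180°, e=1]

start: [θ0=90°, θ1=0°, e=2]
step 1 (extend(1)): [θ0=90°, θ1=0°, e=2]
step 2 (extend(-1)): [θ0=90°, θ1=0°, e=1]
step 3 (extend(1)): [θ0=90°, θ1=0°, e=2]
step 4 (extend(-1)): [θ0=90°, θ1=0°, e=1]
step 5 (rotate(1, 180)): [θ0=90°, θ1=180°, e=1]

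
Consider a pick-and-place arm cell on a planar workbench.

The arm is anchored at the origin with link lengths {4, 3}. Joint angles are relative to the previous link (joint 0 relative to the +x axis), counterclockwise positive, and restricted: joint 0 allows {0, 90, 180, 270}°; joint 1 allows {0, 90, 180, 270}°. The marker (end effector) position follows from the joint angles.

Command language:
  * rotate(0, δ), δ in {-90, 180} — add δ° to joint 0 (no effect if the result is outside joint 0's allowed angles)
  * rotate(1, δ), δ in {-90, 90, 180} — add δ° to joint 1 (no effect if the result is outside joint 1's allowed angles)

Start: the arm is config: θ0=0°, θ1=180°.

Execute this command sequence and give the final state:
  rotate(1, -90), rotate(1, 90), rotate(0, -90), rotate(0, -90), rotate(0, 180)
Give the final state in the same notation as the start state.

begin: config: θ0=0°, θ1=180°
1. rotate(1, -90) → config: θ0=0°, θ1=90°
2. rotate(1, 90) → config: θ0=0°, θ1=180°
3. rotate(0, -90) → config: θ0=270°, θ1=180°
4. rotate(0, -90) → config: θ0=180°, θ1=180°
5. rotate(0, 180) → config: θ0=0°, θ1=180°

config: θ0=0°, θ1=180°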